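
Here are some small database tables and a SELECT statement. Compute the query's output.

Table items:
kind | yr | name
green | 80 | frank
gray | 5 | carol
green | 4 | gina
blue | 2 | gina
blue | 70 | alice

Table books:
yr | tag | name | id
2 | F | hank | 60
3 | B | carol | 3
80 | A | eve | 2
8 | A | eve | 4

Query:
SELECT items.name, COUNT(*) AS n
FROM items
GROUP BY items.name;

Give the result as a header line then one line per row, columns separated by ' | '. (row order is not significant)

After GROUP BY (4 rows):
items.name | n
frank | 1
carol | 1
gina | 2
alice | 1

== RESULT ==
items.name | n
frank | 1
carol | 1
gina | 2
alice | 1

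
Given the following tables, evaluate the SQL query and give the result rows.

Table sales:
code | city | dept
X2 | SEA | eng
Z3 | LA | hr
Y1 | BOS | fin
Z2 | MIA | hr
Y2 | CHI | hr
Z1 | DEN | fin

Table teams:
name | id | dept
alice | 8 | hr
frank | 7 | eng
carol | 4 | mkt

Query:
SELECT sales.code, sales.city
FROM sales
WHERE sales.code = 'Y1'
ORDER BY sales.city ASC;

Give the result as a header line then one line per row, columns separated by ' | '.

== RESULT ==
sales.code | sales.city
Y1 | BOS

Derivation:
After WHERE (1 rows):
sales.code | sales.city | sales.dept
Y1 | BOS | fin
After SELECT (1 rows):
sales.code | sales.city
Y1 | BOS
After ORDER BY (1 rows):
sales.code | sales.city
Y1 | BOS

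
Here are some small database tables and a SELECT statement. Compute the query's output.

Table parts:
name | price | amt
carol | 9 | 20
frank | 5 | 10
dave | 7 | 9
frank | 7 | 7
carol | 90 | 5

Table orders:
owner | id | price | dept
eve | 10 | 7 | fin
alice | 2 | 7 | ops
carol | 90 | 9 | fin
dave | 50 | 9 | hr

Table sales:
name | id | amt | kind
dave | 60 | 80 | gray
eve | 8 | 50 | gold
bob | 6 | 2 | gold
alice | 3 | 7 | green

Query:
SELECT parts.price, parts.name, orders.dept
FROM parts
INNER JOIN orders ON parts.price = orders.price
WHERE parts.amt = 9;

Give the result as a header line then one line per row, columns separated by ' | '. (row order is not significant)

After JOIN orders (6 rows):
parts.name | parts.price | parts.amt | orders.owner | orders.id | orders.price | orders.dept
carol | 9 | 20 | carol | 90 | 9 | fin
carol | 9 | 20 | dave | 50 | 9 | hr
dave | 7 | 9 | eve | 10 | 7 | fin
dave | 7 | 9 | alice | 2 | 7 | ops
frank | 7 | 7 | eve | 10 | 7 | fin
frank | 7 | 7 | alice | 2 | 7 | ops
After WHERE (2 rows):
parts.name | parts.price | parts.amt | orders.owner | orders.id | orders.price | orders.dept
dave | 7 | 9 | eve | 10 | 7 | fin
dave | 7 | 9 | alice | 2 | 7 | ops
After SELECT (2 rows):
parts.price | parts.name | orders.dept
7 | dave | fin
7 | dave | ops

== RESULT ==
parts.price | parts.name | orders.dept
7 | dave | fin
7 | dave | ops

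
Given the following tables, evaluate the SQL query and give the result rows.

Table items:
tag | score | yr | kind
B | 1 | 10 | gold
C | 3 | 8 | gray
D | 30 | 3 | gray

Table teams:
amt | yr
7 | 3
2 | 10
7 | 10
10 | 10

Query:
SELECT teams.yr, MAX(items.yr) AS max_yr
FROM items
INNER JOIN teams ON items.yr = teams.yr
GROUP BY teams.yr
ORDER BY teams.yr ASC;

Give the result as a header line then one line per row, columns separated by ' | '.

== RESULT ==
teams.yr | max_yr
3 | 3
10 | 10

Derivation:
After JOIN teams (4 rows):
items.tag | items.score | items.yr | items.kind | teams.amt | teams.yr
B | 1 | 10 | gold | 2 | 10
B | 1 | 10 | gold | 7 | 10
B | 1 | 10 | gold | 10 | 10
D | 30 | 3 | gray | 7 | 3
After GROUP BY (2 rows):
teams.yr | max_yr
10 | 10
3 | 3
After ORDER BY (2 rows):
teams.yr | max_yr
3 | 3
10 | 10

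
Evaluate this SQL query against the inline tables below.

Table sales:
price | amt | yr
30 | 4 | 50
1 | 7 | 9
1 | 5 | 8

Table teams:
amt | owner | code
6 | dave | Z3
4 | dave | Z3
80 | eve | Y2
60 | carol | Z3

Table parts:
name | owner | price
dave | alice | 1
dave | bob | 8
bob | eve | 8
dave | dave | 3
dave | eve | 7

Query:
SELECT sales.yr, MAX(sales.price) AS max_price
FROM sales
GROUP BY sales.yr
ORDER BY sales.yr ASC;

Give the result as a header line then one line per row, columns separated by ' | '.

== RESULT ==
sales.yr | max_price
8 | 1
9 | 1
50 | 30

Derivation:
After GROUP BY (3 rows):
sales.yr | max_price
50 | 30
9 | 1
8 | 1
After ORDER BY (3 rows):
sales.yr | max_price
8 | 1
9 | 1
50 | 30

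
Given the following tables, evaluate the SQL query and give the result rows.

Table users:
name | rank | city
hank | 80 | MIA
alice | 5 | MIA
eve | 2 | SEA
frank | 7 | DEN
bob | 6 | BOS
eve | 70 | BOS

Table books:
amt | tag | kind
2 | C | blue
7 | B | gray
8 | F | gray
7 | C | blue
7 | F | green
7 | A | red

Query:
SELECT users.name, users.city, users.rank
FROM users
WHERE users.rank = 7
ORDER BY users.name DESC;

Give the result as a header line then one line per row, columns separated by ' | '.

== RESULT ==
users.name | users.city | users.rank
frank | DEN | 7

Derivation:
After WHERE (1 rows):
users.name | users.rank | users.city
frank | 7 | DEN
After SELECT (1 rows):
users.name | users.city | users.rank
frank | DEN | 7
After ORDER BY (1 rows):
users.name | users.city | users.rank
frank | DEN | 7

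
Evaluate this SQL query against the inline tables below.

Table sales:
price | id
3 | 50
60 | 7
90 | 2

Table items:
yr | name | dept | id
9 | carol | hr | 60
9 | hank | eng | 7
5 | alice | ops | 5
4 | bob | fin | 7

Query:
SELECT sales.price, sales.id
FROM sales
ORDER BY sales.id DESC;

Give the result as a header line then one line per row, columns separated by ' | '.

== RESULT ==
sales.price | sales.id
3 | 50
60 | 7
90 | 2

Derivation:
After SELECT (3 rows):
sales.price | sales.id
3 | 50
60 | 7
90 | 2
After ORDER BY (3 rows):
sales.price | sales.id
3 | 50
60 | 7
90 | 2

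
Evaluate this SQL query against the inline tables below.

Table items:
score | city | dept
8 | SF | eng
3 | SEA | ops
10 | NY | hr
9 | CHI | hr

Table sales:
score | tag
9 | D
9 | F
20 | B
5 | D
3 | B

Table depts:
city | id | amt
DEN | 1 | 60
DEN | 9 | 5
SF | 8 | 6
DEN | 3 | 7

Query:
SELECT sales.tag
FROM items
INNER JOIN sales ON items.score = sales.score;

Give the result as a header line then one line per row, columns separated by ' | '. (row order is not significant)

After JOIN sales (3 rows):
items.score | items.city | items.dept | sales.score | sales.tag
3 | SEA | ops | 3 | B
9 | CHI | hr | 9 | D
9 | CHI | hr | 9 | F
After SELECT (3 rows):
sales.tag
B
D
F

== RESULT ==
sales.tag
B
D
F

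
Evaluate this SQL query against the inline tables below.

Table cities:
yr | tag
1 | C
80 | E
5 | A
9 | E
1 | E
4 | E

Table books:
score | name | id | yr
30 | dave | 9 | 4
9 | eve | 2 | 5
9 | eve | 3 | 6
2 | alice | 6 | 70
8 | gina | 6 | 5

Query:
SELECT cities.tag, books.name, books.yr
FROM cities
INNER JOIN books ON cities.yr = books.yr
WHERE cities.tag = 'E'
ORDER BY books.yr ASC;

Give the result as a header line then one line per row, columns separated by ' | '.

== RESULT ==
cities.tag | books.name | books.yr
E | dave | 4

Derivation:
After JOIN books (3 rows):
cities.yr | cities.tag | books.score | books.name | books.id | books.yr
5 | A | 9 | eve | 2 | 5
5 | A | 8 | gina | 6 | 5
4 | E | 30 | dave | 9 | 4
After WHERE (1 rows):
cities.yr | cities.tag | books.score | books.name | books.id | books.yr
4 | E | 30 | dave | 9 | 4
After SELECT (1 rows):
cities.tag | books.name | books.yr
E | dave | 4
After ORDER BY (1 rows):
cities.tag | books.name | books.yr
E | dave | 4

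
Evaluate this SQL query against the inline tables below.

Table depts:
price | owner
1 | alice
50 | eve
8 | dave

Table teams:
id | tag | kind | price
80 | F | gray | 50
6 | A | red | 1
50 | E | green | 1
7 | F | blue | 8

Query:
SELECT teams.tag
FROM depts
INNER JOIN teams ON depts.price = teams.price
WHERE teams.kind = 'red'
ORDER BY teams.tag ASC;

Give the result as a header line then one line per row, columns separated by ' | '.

== RESULT ==
teams.tag
A

Derivation:
After JOIN teams (4 rows):
depts.price | depts.owner | teams.id | teams.tag | teams.kind | teams.price
1 | alice | 6 | A | red | 1
1 | alice | 50 | E | green | 1
50 | eve | 80 | F | gray | 50
8 | dave | 7 | F | blue | 8
After WHERE (1 rows):
depts.price | depts.owner | teams.id | teams.tag | teams.kind | teams.price
1 | alice | 6 | A | red | 1
After SELECT (1 rows):
teams.tag
A
After ORDER BY (1 rows):
teams.tag
A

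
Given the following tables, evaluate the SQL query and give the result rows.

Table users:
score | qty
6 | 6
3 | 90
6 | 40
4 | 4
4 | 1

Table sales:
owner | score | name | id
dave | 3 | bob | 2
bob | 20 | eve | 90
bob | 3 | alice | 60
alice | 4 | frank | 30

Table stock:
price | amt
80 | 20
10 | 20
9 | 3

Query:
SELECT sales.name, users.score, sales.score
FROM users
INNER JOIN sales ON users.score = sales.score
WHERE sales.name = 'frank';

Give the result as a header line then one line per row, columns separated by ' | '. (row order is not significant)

== RESULT ==
sales.name | users.score | sales.score
frank | 4 | 4
frank | 4 | 4

Derivation:
After JOIN sales (4 rows):
users.score | users.qty | sales.owner | sales.score | sales.name | sales.id
3 | 90 | dave | 3 | bob | 2
3 | 90 | bob | 3 | alice | 60
4 | 4 | alice | 4 | frank | 30
4 | 1 | alice | 4 | frank | 30
After WHERE (2 rows):
users.score | users.qty | sales.owner | sales.score | sales.name | sales.id
4 | 4 | alice | 4 | frank | 30
4 | 1 | alice | 4 | frank | 30
After SELECT (2 rows):
sales.name | users.score | sales.score
frank | 4 | 4
frank | 4 | 4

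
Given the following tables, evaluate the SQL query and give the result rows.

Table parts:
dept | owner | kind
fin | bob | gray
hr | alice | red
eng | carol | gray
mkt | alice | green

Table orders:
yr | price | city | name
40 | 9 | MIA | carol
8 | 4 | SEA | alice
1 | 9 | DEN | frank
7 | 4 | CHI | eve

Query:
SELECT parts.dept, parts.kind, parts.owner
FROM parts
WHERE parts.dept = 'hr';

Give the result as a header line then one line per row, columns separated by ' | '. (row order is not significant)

== RESULT ==
parts.dept | parts.kind | parts.owner
hr | red | alice

Derivation:
After WHERE (1 rows):
parts.dept | parts.owner | parts.kind
hr | alice | red
After SELECT (1 rows):
parts.dept | parts.kind | parts.owner
hr | red | alice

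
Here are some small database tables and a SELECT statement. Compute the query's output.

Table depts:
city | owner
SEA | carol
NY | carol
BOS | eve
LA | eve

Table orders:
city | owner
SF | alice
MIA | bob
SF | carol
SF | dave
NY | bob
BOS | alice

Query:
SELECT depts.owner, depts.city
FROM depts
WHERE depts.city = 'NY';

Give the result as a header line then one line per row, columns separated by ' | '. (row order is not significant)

After WHERE (1 rows):
depts.city | depts.owner
NY | carol
After SELECT (1 rows):
depts.owner | depts.city
carol | NY

== RESULT ==
depts.owner | depts.city
carol | NY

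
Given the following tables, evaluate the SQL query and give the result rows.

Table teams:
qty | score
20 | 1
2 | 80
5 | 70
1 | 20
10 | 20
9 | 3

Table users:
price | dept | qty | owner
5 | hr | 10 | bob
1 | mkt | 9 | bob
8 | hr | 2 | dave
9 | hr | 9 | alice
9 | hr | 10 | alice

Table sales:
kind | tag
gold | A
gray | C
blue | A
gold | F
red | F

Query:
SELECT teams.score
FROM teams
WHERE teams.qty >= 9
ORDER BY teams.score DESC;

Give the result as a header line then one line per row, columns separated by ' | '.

After WHERE (3 rows):
teams.qty | teams.score
20 | 1
10 | 20
9 | 3
After SELECT (3 rows):
teams.score
1
20
3
After ORDER BY (3 rows):
teams.score
20
3
1

== RESULT ==
teams.score
20
3
1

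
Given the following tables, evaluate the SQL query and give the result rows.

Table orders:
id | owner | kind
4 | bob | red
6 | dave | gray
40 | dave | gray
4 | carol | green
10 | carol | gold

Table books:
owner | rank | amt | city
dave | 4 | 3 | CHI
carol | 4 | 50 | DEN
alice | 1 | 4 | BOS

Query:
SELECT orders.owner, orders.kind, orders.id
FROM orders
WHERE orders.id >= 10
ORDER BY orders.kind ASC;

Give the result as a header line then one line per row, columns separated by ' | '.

After WHERE (2 rows):
orders.id | orders.owner | orders.kind
40 | dave | gray
10 | carol | gold
After SELECT (2 rows):
orders.owner | orders.kind | orders.id
dave | gray | 40
carol | gold | 10
After ORDER BY (2 rows):
orders.owner | orders.kind | orders.id
carol | gold | 10
dave | gray | 40

== RESULT ==
orders.owner | orders.kind | orders.id
carol | gold | 10
dave | gray | 40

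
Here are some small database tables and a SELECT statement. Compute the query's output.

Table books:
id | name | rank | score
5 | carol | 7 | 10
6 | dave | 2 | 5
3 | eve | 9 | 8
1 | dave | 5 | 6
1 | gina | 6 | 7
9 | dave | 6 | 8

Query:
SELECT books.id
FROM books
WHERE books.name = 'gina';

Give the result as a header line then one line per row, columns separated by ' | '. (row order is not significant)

After WHERE (1 rows):
books.id | books.name | books.rank | books.score
1 | gina | 6 | 7
After SELECT (1 rows):
books.id
1

== RESULT ==
books.id
1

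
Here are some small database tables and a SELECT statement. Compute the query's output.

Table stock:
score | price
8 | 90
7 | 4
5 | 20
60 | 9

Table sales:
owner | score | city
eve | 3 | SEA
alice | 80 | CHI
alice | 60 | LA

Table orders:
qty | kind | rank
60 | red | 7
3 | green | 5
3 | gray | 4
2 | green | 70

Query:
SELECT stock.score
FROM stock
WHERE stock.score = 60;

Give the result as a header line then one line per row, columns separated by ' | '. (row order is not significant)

After WHERE (1 rows):
stock.score | stock.price
60 | 9
After SELECT (1 rows):
stock.score
60

== RESULT ==
stock.score
60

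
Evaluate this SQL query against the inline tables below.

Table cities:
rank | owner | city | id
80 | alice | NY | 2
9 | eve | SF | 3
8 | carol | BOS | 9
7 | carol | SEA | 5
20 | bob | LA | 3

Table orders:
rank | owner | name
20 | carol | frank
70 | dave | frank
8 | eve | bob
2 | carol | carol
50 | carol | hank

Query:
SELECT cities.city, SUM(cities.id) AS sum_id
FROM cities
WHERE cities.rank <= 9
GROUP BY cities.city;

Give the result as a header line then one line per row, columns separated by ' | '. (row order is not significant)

== RESULT ==
cities.city | sum_id
SF | 3
BOS | 9
SEA | 5

Derivation:
After WHERE (3 rows):
cities.rank | cities.owner | cities.city | cities.id
9 | eve | SF | 3
8 | carol | BOS | 9
7 | carol | SEA | 5
After GROUP BY (3 rows):
cities.city | sum_id
SF | 3
BOS | 9
SEA | 5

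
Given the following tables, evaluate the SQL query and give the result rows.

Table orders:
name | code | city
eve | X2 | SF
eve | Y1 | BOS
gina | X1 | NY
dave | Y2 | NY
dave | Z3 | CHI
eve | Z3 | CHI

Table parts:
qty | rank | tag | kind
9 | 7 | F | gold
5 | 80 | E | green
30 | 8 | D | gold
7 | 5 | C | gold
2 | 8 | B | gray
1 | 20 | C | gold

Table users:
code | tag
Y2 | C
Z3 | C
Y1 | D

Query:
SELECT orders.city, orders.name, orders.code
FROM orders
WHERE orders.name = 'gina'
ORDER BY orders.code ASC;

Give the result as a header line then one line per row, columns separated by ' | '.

== RESULT ==
orders.city | orders.name | orders.code
NY | gina | X1

Derivation:
After WHERE (1 rows):
orders.name | orders.code | orders.city
gina | X1 | NY
After SELECT (1 rows):
orders.city | orders.name | orders.code
NY | gina | X1
After ORDER BY (1 rows):
orders.city | orders.name | orders.code
NY | gina | X1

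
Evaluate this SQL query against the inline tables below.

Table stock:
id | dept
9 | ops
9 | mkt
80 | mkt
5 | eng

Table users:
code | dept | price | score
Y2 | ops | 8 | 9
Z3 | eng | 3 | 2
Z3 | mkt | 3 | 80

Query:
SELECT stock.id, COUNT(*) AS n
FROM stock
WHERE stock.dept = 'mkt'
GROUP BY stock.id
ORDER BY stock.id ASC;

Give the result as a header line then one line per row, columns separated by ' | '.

After WHERE (2 rows):
stock.id | stock.dept
9 | mkt
80 | mkt
After GROUP BY (2 rows):
stock.id | n
9 | 1
80 | 1
After ORDER BY (2 rows):
stock.id | n
9 | 1
80 | 1

== RESULT ==
stock.id | n
9 | 1
80 | 1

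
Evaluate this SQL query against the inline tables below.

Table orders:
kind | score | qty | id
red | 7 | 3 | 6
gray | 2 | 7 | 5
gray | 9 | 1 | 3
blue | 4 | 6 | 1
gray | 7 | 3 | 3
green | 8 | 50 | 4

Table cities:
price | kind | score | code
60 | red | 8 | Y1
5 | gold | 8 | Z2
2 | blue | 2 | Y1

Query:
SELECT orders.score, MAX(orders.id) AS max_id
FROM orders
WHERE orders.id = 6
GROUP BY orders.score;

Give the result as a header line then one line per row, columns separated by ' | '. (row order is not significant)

After WHERE (1 rows):
orders.kind | orders.score | orders.qty | orders.id
red | 7 | 3 | 6
After GROUP BY (1 rows):
orders.score | max_id
7 | 6

== RESULT ==
orders.score | max_id
7 | 6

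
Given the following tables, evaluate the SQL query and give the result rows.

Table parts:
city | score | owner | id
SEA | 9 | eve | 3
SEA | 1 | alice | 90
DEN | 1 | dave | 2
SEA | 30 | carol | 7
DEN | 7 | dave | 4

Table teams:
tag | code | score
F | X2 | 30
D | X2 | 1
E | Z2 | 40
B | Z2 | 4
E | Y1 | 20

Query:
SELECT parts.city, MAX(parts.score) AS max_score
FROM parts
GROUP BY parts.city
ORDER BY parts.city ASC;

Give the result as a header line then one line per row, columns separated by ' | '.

== RESULT ==
parts.city | max_score
DEN | 7
SEA | 30

Derivation:
After GROUP BY (2 rows):
parts.city | max_score
SEA | 30
DEN | 7
After ORDER BY (2 rows):
parts.city | max_score
DEN | 7
SEA | 30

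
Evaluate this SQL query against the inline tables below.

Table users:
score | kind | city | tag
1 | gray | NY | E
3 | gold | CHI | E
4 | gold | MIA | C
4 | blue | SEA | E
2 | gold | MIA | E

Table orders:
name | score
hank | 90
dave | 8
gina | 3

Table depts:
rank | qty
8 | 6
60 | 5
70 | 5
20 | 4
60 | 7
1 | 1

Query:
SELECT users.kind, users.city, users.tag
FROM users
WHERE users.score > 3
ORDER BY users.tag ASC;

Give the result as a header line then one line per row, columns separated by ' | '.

== RESULT ==
users.kind | users.city | users.tag
gold | MIA | C
blue | SEA | E

Derivation:
After WHERE (2 rows):
users.score | users.kind | users.city | users.tag
4 | gold | MIA | C
4 | blue | SEA | E
After SELECT (2 rows):
users.kind | users.city | users.tag
gold | MIA | C
blue | SEA | E
After ORDER BY (2 rows):
users.kind | users.city | users.tag
gold | MIA | C
blue | SEA | E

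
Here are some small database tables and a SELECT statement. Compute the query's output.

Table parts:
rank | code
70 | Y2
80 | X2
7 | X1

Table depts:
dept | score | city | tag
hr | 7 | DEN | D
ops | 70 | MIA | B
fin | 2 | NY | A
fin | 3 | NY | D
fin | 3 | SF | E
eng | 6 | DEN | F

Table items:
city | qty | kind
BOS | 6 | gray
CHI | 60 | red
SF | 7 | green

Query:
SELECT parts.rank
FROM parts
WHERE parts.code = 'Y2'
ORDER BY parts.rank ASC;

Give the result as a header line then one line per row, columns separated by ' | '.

After WHERE (1 rows):
parts.rank | parts.code
70 | Y2
After SELECT (1 rows):
parts.rank
70
After ORDER BY (1 rows):
parts.rank
70

== RESULT ==
parts.rank
70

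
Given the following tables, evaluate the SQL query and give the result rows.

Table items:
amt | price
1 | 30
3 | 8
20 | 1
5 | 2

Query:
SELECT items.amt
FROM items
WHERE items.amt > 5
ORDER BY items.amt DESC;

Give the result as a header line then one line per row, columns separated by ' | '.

After WHERE (1 rows):
items.amt | items.price
20 | 1
After SELECT (1 rows):
items.amt
20
After ORDER BY (1 rows):
items.amt
20

== RESULT ==
items.amt
20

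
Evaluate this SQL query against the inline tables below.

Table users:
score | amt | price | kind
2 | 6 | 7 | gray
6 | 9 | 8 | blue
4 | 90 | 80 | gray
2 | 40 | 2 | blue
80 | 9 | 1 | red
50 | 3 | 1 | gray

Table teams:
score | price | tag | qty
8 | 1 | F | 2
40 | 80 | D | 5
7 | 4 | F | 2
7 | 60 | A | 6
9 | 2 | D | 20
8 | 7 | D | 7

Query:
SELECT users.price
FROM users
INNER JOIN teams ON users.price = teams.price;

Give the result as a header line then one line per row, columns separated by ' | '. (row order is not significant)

After JOIN teams (5 rows):
users.score | users.amt | users.price | users.kind | teams.score | teams.price | teams.tag | teams.qty
2 | 6 | 7 | gray | 8 | 7 | D | 7
4 | 90 | 80 | gray | 40 | 80 | D | 5
2 | 40 | 2 | blue | 9 | 2 | D | 20
80 | 9 | 1 | red | 8 | 1 | F | 2
50 | 3 | 1 | gray | 8 | 1 | F | 2
After SELECT (5 rows):
users.price
7
80
2
1
1

== RESULT ==
users.price
7
80
2
1
1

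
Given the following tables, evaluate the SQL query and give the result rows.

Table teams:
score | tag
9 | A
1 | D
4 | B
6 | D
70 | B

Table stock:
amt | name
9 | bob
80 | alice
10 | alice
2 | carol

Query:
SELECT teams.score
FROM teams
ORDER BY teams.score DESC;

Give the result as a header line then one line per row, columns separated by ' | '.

After SELECT (5 rows):
teams.score
9
1
4
6
70
After ORDER BY (5 rows):
teams.score
70
9
6
4
1

== RESULT ==
teams.score
70
9
6
4
1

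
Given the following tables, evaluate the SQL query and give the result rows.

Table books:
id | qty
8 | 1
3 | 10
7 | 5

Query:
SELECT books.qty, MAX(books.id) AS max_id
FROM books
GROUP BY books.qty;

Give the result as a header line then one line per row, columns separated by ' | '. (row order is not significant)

After GROUP BY (3 rows):
books.qty | max_id
1 | 8
10 | 3
5 | 7

== RESULT ==
books.qty | max_id
1 | 8
10 | 3
5 | 7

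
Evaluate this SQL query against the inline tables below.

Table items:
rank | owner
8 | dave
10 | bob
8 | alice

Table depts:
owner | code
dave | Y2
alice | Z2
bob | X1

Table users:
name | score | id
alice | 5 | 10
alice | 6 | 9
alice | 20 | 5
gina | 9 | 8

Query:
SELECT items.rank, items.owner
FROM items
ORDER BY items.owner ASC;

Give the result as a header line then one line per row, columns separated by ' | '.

After SELECT (3 rows):
items.rank | items.owner
8 | dave
10 | bob
8 | alice
After ORDER BY (3 rows):
items.rank | items.owner
8 | alice
10 | bob
8 | dave

== RESULT ==
items.rank | items.owner
8 | alice
10 | bob
8 | dave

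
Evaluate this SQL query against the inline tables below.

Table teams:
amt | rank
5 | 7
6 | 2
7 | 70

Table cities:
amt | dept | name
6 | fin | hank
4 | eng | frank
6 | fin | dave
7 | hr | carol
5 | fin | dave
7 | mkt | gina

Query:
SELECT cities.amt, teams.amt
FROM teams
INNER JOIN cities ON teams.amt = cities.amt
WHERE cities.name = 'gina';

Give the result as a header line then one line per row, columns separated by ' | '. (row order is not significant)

After JOIN cities (5 rows):
teams.amt | teams.rank | cities.amt | cities.dept | cities.name
5 | 7 | 5 | fin | dave
6 | 2 | 6 | fin | hank
6 | 2 | 6 | fin | dave
7 | 70 | 7 | hr | carol
7 | 70 | 7 | mkt | gina
After WHERE (1 rows):
teams.amt | teams.rank | cities.amt | cities.dept | cities.name
7 | 70 | 7 | mkt | gina
After SELECT (1 rows):
cities.amt | teams.amt
7 | 7

== RESULT ==
cities.amt | teams.amt
7 | 7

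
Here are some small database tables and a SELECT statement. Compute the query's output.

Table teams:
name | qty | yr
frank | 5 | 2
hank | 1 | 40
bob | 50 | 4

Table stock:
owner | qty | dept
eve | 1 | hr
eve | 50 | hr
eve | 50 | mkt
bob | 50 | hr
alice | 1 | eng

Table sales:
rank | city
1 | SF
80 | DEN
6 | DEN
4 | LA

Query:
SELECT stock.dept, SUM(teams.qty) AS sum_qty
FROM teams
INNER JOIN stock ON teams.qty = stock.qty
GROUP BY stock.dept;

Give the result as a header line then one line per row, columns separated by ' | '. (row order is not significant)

After JOIN stock (5 rows):
teams.name | teams.qty | teams.yr | stock.owner | stock.qty | stock.dept
hank | 1 | 40 | eve | 1 | hr
hank | 1 | 40 | alice | 1 | eng
bob | 50 | 4 | eve | 50 | hr
bob | 50 | 4 | eve | 50 | mkt
bob | 50 | 4 | bob | 50 | hr
After GROUP BY (3 rows):
stock.dept | sum_qty
hr | 101
eng | 1
mkt | 50

== RESULT ==
stock.dept | sum_qty
hr | 101
eng | 1
mkt | 50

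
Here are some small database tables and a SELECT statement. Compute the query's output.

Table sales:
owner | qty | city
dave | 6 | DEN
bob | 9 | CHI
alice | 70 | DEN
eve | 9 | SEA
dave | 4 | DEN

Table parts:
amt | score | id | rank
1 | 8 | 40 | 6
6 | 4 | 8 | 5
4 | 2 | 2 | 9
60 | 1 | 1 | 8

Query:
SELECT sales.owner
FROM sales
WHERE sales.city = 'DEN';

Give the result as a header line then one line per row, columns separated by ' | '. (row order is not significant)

== RESULT ==
sales.owner
dave
alice
dave

Derivation:
After WHERE (3 rows):
sales.owner | sales.qty | sales.city
dave | 6 | DEN
alice | 70 | DEN
dave | 4 | DEN
After SELECT (3 rows):
sales.owner
dave
alice
dave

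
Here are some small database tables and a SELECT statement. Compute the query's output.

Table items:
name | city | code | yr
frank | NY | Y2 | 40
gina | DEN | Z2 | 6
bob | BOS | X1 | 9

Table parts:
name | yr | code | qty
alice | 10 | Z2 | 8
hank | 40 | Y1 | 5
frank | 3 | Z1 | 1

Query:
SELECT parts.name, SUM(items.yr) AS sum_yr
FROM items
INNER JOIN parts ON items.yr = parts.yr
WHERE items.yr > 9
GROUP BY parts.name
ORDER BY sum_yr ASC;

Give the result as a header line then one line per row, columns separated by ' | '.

After JOIN parts (1 rows):
items.name | items.city | items.code | items.yr | parts.name | parts.yr | parts.code | parts.qty
frank | NY | Y2 | 40 | hank | 40 | Y1 | 5
After WHERE (1 rows):
items.name | items.city | items.code | items.yr | parts.name | parts.yr | parts.code | parts.qty
frank | NY | Y2 | 40 | hank | 40 | Y1 | 5
After GROUP BY (1 rows):
parts.name | sum_yr
hank | 40
After ORDER BY (1 rows):
parts.name | sum_yr
hank | 40

== RESULT ==
parts.name | sum_yr
hank | 40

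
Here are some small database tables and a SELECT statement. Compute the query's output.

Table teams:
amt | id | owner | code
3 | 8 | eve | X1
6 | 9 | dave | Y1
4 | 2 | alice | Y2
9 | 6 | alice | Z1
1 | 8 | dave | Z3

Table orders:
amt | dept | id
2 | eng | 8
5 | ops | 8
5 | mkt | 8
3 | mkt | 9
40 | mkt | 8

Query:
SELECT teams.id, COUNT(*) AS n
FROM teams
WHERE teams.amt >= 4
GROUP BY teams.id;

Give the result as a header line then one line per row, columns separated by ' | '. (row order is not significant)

After WHERE (3 rows):
teams.amt | teams.id | teams.owner | teams.code
6 | 9 | dave | Y1
4 | 2 | alice | Y2
9 | 6 | alice | Z1
After GROUP BY (3 rows):
teams.id | n
9 | 1
2 | 1
6 | 1

== RESULT ==
teams.id | n
9 | 1
2 | 1
6 | 1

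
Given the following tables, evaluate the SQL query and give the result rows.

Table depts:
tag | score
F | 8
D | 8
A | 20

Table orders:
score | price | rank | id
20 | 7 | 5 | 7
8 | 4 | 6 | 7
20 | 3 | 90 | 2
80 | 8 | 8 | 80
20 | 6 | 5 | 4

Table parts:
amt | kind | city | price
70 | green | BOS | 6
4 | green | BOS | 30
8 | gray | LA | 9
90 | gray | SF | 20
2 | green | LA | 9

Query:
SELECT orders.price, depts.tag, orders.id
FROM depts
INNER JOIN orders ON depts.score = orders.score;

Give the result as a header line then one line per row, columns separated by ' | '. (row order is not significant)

After JOIN orders (5 rows):
depts.tag | depts.score | orders.score | orders.price | orders.rank | orders.id
F | 8 | 8 | 4 | 6 | 7
D | 8 | 8 | 4 | 6 | 7
A | 20 | 20 | 7 | 5 | 7
A | 20 | 20 | 3 | 90 | 2
A | 20 | 20 | 6 | 5 | 4
After SELECT (5 rows):
orders.price | depts.tag | orders.id
4 | F | 7
4 | D | 7
7 | A | 7
3 | A | 2
6 | A | 4

== RESULT ==
orders.price | depts.tag | orders.id
4 | F | 7
4 | D | 7
7 | A | 7
3 | A | 2
6 | A | 4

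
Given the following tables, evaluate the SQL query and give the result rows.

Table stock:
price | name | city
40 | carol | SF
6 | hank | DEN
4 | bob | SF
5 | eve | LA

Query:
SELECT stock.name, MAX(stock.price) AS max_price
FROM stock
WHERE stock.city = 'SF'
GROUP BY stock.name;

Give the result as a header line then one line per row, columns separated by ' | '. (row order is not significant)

After WHERE (2 rows):
stock.price | stock.name | stock.city
40 | carol | SF
4 | bob | SF
After GROUP BY (2 rows):
stock.name | max_price
carol | 40
bob | 4

== RESULT ==
stock.name | max_price
carol | 40
bob | 4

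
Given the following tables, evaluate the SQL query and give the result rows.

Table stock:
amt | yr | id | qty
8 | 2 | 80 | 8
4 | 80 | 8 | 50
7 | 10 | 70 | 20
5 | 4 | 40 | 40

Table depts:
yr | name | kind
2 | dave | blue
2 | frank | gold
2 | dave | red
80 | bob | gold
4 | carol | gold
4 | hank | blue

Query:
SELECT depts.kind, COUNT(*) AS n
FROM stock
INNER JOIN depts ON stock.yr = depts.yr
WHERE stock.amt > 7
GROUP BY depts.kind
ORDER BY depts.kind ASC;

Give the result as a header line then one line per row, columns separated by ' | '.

== RESULT ==
depts.kind | n
blue | 1
gold | 1
red | 1

Derivation:
After JOIN depts (6 rows):
stock.amt | stock.yr | stock.id | stock.qty | depts.yr | depts.name | depts.kind
8 | 2 | 80 | 8 | 2 | dave | blue
8 | 2 | 80 | 8 | 2 | frank | gold
8 | 2 | 80 | 8 | 2 | dave | red
4 | 80 | 8 | 50 | 80 | bob | gold
5 | 4 | 40 | 40 | 4 | carol | gold
5 | 4 | 40 | 40 | 4 | hank | blue
After WHERE (3 rows):
stock.amt | stock.yr | stock.id | stock.qty | depts.yr | depts.name | depts.kind
8 | 2 | 80 | 8 | 2 | dave | blue
8 | 2 | 80 | 8 | 2 | frank | gold
8 | 2 | 80 | 8 | 2 | dave | red
After GROUP BY (3 rows):
depts.kind | n
blue | 1
gold | 1
red | 1
After ORDER BY (3 rows):
depts.kind | n
blue | 1
gold | 1
red | 1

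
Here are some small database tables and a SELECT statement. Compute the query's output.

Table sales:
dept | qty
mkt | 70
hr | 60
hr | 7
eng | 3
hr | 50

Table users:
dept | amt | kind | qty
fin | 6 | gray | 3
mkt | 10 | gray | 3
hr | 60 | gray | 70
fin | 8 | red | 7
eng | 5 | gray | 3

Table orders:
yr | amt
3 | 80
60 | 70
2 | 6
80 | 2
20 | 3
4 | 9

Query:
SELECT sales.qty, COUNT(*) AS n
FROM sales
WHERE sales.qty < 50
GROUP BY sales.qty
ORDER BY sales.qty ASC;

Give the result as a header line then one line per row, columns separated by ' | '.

After WHERE (2 rows):
sales.dept | sales.qty
hr | 7
eng | 3
After GROUP BY (2 rows):
sales.qty | n
7 | 1
3 | 1
After ORDER BY (2 rows):
sales.qty | n
3 | 1
7 | 1

== RESULT ==
sales.qty | n
3 | 1
7 | 1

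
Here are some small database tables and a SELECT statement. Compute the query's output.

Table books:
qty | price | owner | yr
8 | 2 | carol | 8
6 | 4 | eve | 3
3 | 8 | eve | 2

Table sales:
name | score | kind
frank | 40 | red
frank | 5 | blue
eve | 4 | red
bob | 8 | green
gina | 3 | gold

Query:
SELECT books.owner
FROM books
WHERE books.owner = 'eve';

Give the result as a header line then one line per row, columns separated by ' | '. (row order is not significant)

After WHERE (2 rows):
books.qty | books.price | books.owner | books.yr
6 | 4 | eve | 3
3 | 8 | eve | 2
After SELECT (2 rows):
books.owner
eve
eve

== RESULT ==
books.owner
eve
eve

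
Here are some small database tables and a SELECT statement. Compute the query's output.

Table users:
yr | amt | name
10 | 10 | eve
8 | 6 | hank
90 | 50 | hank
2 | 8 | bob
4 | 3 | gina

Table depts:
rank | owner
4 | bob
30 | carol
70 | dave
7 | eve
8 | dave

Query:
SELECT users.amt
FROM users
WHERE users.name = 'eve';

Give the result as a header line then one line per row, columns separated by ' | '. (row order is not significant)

== RESULT ==
users.amt
10

Derivation:
After WHERE (1 rows):
users.yr | users.amt | users.name
10 | 10 | eve
After SELECT (1 rows):
users.amt
10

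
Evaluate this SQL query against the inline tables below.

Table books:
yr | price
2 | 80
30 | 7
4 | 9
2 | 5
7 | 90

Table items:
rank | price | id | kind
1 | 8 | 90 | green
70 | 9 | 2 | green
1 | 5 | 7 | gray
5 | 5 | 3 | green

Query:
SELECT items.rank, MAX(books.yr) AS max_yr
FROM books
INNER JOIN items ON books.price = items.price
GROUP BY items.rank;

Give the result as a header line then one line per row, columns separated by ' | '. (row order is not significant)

After JOIN items (3 rows):
books.yr | books.price | items.rank | items.price | items.id | items.kind
4 | 9 | 70 | 9 | 2 | green
2 | 5 | 1 | 5 | 7 | gray
2 | 5 | 5 | 5 | 3 | green
After GROUP BY (3 rows):
items.rank | max_yr
70 | 4
1 | 2
5 | 2

== RESULT ==
items.rank | max_yr
70 | 4
1 | 2
5 | 2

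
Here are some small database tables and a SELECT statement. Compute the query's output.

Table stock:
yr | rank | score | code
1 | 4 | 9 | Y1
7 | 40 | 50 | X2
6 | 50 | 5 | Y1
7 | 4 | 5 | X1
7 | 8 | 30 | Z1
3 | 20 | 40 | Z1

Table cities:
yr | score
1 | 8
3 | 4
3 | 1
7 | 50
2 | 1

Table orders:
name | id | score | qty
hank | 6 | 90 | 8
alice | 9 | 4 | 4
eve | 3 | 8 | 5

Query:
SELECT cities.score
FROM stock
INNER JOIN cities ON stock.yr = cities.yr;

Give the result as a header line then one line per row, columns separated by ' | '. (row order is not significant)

After JOIN cities (6 rows):
stock.yr | stock.rank | stock.score | stock.code | cities.yr | cities.score
1 | 4 | 9 | Y1 | 1 | 8
7 | 40 | 50 | X2 | 7 | 50
7 | 4 | 5 | X1 | 7 | 50
7 | 8 | 30 | Z1 | 7 | 50
3 | 20 | 40 | Z1 | 3 | 4
3 | 20 | 40 | Z1 | 3 | 1
After SELECT (6 rows):
cities.score
8
50
50
50
4
1

== RESULT ==
cities.score
8
50
50
50
4
1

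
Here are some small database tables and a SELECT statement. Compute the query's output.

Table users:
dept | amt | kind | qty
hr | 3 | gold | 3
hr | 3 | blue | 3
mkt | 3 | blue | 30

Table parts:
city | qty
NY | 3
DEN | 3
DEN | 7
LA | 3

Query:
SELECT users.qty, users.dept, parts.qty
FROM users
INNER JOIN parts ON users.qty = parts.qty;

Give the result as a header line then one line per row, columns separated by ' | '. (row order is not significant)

After JOIN parts (6 rows):
users.dept | users.amt | users.kind | users.qty | parts.city | parts.qty
hr | 3 | gold | 3 | NY | 3
hr | 3 | gold | 3 | DEN | 3
hr | 3 | gold | 3 | LA | 3
hr | 3 | blue | 3 | NY | 3
hr | 3 | blue | 3 | DEN | 3
hr | 3 | blue | 3 | LA | 3
After SELECT (6 rows):
users.qty | users.dept | parts.qty
3 | hr | 3
3 | hr | 3
3 | hr | 3
3 | hr | 3
3 | hr | 3
3 | hr | 3

== RESULT ==
users.qty | users.dept | parts.qty
3 | hr | 3
3 | hr | 3
3 | hr | 3
3 | hr | 3
3 | hr | 3
3 | hr | 3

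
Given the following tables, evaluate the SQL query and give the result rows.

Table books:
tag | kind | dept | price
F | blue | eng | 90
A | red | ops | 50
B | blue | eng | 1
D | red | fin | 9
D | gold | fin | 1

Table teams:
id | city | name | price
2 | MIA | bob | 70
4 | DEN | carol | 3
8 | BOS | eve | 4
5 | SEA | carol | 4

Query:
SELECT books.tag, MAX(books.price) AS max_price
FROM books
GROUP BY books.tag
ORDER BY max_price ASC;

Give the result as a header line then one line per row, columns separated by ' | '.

After GROUP BY (4 rows):
books.tag | max_price
F | 90
A | 50
B | 1
D | 9
After ORDER BY (4 rows):
books.tag | max_price
B | 1
D | 9
A | 50
F | 90

== RESULT ==
books.tag | max_price
B | 1
D | 9
A | 50
F | 90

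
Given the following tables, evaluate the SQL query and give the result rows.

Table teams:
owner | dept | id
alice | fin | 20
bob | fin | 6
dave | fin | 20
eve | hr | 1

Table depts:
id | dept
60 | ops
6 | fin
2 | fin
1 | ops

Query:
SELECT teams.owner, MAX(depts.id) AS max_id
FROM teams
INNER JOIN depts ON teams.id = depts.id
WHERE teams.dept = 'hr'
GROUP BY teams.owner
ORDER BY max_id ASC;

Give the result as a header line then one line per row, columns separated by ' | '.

== RESULT ==
teams.owner | max_id
eve | 1

Derivation:
After JOIN depts (2 rows):
teams.owner | teams.dept | teams.id | depts.id | depts.dept
bob | fin | 6 | 6 | fin
eve | hr | 1 | 1 | ops
After WHERE (1 rows):
teams.owner | teams.dept | teams.id | depts.id | depts.dept
eve | hr | 1 | 1 | ops
After GROUP BY (1 rows):
teams.owner | max_id
eve | 1
After ORDER BY (1 rows):
teams.owner | max_id
eve | 1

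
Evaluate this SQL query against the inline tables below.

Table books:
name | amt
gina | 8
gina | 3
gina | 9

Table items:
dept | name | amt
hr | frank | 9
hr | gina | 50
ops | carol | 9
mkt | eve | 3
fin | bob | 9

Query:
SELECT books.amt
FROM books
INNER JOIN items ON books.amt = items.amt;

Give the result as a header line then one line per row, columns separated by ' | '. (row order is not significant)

After JOIN items (4 rows):
books.name | books.amt | items.dept | items.name | items.amt
gina | 3 | mkt | eve | 3
gina | 9 | hr | frank | 9
gina | 9 | ops | carol | 9
gina | 9 | fin | bob | 9
After SELECT (4 rows):
books.amt
3
9
9
9

== RESULT ==
books.amt
3
9
9
9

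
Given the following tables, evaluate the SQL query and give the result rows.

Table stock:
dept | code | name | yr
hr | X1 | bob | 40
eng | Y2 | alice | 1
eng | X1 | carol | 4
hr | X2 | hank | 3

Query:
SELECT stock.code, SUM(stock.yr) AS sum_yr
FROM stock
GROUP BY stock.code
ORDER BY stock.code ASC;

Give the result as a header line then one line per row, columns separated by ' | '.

== RESULT ==
stock.code | sum_yr
X1 | 44
X2 | 3
Y2 | 1

Derivation:
After GROUP BY (3 rows):
stock.code | sum_yr
X1 | 44
Y2 | 1
X2 | 3
After ORDER BY (3 rows):
stock.code | sum_yr
X1 | 44
X2 | 3
Y2 | 1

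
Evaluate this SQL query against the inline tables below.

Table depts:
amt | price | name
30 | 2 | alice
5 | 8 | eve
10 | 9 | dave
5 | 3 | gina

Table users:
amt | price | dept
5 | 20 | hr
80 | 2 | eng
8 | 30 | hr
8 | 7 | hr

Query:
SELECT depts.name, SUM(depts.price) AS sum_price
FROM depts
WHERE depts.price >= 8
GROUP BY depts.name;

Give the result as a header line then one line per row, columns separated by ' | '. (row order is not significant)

== RESULT ==
depts.name | sum_price
eve | 8
dave | 9

Derivation:
After WHERE (2 rows):
depts.amt | depts.price | depts.name
5 | 8 | eve
10 | 9 | dave
After GROUP BY (2 rows):
depts.name | sum_price
eve | 8
dave | 9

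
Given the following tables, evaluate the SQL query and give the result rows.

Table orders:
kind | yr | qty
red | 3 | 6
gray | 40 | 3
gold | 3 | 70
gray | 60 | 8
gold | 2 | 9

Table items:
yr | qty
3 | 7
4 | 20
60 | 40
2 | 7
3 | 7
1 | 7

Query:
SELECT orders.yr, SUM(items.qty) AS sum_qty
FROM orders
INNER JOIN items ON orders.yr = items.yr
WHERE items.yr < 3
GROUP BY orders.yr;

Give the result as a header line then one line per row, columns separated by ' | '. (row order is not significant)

After JOIN items (6 rows):
orders.kind | orders.yr | orders.qty | items.yr | items.qty
red | 3 | 6 | 3 | 7
red | 3 | 6 | 3 | 7
gold | 3 | 70 | 3 | 7
gold | 3 | 70 | 3 | 7
gray | 60 | 8 | 60 | 40
gold | 2 | 9 | 2 | 7
After WHERE (1 rows):
orders.kind | orders.yr | orders.qty | items.yr | items.qty
gold | 2 | 9 | 2 | 7
After GROUP BY (1 rows):
orders.yr | sum_qty
2 | 7

== RESULT ==
orders.yr | sum_qty
2 | 7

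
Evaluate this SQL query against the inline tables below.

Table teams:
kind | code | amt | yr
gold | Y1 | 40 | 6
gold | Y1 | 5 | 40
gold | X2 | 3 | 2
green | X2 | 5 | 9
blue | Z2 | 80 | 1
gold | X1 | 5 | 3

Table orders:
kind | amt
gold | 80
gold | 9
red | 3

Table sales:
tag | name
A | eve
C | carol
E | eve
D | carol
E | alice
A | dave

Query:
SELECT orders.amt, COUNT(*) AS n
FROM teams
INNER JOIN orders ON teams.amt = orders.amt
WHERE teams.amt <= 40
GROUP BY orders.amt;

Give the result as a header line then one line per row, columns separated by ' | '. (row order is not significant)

After JOIN orders (2 rows):
teams.kind | teams.code | teams.amt | teams.yr | orders.kind | orders.amt
gold | X2 | 3 | 2 | red | 3
blue | Z2 | 80 | 1 | gold | 80
After WHERE (1 rows):
teams.kind | teams.code | teams.amt | teams.yr | orders.kind | orders.amt
gold | X2 | 3 | 2 | red | 3
After GROUP BY (1 rows):
orders.amt | n
3 | 1

== RESULT ==
orders.amt | n
3 | 1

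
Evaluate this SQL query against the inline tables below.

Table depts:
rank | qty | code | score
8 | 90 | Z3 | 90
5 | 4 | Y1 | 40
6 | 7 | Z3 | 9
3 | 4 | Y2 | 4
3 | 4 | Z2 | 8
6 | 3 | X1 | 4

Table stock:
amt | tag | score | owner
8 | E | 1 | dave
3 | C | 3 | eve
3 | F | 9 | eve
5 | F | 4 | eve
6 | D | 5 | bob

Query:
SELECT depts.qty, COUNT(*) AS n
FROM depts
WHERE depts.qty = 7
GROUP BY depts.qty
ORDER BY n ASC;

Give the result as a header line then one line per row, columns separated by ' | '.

After WHERE (1 rows):
depts.rank | depts.qty | depts.code | depts.score
6 | 7 | Z3 | 9
After GROUP BY (1 rows):
depts.qty | n
7 | 1
After ORDER BY (1 rows):
depts.qty | n
7 | 1

== RESULT ==
depts.qty | n
7 | 1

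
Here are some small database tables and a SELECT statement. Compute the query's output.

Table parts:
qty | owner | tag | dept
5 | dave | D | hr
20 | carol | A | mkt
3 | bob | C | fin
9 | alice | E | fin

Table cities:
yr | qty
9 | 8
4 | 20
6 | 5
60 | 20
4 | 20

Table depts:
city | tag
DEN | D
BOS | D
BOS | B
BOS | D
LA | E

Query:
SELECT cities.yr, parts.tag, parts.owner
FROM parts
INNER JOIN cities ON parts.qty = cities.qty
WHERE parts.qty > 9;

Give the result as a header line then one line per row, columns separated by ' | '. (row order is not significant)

== RESULT ==
cities.yr | parts.tag | parts.owner
4 | A | carol
60 | A | carol
4 | A | carol

Derivation:
After JOIN cities (4 rows):
parts.qty | parts.owner | parts.tag | parts.dept | cities.yr | cities.qty
5 | dave | D | hr | 6 | 5
20 | carol | A | mkt | 4 | 20
20 | carol | A | mkt | 60 | 20
20 | carol | A | mkt | 4 | 20
After WHERE (3 rows):
parts.qty | parts.owner | parts.tag | parts.dept | cities.yr | cities.qty
20 | carol | A | mkt | 4 | 20
20 | carol | A | mkt | 60 | 20
20 | carol | A | mkt | 4 | 20
After SELECT (3 rows):
cities.yr | parts.tag | parts.owner
4 | A | carol
60 | A | carol
4 | A | carol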